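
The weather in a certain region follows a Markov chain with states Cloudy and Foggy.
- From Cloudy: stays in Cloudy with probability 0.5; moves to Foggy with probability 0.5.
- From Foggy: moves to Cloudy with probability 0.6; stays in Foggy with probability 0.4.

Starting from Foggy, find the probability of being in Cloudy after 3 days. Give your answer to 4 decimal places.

Propagate the distribution vector 3 days from Foggy.
After 0 days: (0.0000, 1.0000)
After 1 day: (0.6000, 0.4000)
After 2 days: (0.5400, 0.4600)
After 3 days: (0.5460, 0.4540)
P(in Cloudy after 3 days) = 0.5460

0.5460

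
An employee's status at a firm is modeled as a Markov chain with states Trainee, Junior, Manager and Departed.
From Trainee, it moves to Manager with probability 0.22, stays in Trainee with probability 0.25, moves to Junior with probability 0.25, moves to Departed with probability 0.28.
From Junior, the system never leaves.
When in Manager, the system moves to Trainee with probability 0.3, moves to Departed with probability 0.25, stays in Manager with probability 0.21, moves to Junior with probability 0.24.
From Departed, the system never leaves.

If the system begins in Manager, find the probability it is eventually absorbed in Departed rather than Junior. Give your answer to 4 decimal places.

0.5157

Let h(s) be the probability of absorption at Departed starting from transient state s. Then h(Departed) = 1 and h(Junior) = 0. By first-step analysis:
h(Trainee) = 0.25·h(Trainee) + 0.25·0 + 0.22·h(Manager) + 0.28·1
h(Manager) = 0.3·h(Trainee) + 0.24·0 + 0.21·h(Manager) + 0.25·1
Solving: h(Trainee) = 0.5246, h(Manager) = 0.5157.
Starting from Manager, the probability is 0.5157.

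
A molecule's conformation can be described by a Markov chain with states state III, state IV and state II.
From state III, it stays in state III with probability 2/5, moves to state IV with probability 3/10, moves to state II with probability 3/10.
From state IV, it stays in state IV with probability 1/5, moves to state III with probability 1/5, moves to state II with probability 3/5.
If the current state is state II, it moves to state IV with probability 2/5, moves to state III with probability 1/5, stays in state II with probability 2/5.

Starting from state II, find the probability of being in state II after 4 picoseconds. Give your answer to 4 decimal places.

0.4384

Propagate the distribution vector 4 picoseconds from state II.
After 0 picoseconds: (0.0000, 0.0000, 1.0000)
After 1 picosecond: (0.2000, 0.4000, 0.4000)
After 2 picoseconds: (0.2400, 0.3000, 0.4600)
After 3 picoseconds: (0.2480, 0.3160, 0.4360)
After 4 picoseconds: (0.2496, 0.3120, 0.4384)
P(in state II after 4 picoseconds) = 0.4384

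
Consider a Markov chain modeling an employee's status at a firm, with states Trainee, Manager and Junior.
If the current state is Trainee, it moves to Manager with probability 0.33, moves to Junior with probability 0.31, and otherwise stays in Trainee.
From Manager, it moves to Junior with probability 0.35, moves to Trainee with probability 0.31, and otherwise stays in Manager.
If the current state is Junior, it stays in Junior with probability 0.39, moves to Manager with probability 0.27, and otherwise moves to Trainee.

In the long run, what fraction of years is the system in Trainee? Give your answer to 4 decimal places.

Let the stationary distribution be π with π = πP and π_1 + π_2 + π_3 = 1.
π_1 = 0.36·π_1 + 0.31·π_2 + 0.34·π_3
π_2 = 0.33·π_1 + 0.34·π_2 + 0.27·π_3
Solving with the normalization constraint gives π = (0.3374, 0.3121, 0.3505).
So the stationary probability of Trainee is 0.3374.

0.3374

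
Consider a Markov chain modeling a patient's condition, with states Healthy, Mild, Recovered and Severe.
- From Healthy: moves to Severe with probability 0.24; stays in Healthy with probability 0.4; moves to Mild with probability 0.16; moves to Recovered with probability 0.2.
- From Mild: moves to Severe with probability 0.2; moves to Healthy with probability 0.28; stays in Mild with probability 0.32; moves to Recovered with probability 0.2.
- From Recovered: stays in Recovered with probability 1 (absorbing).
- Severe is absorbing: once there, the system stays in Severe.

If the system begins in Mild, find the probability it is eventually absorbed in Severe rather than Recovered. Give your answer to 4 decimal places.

Let h(s) be the probability of absorption at Severe starting from transient state s. Then h(Severe) = 1 and h(Recovered) = 0. By first-step analysis:
h(Healthy) = 0.4·h(Healthy) + 0.16·h(Mild) + 0.2·0 + 0.24·1
h(Mild) = 0.28·h(Healthy) + 0.32·h(Mild) + 0.2·0 + 0.2·1
Solving: h(Healthy) = 0.5374, h(Mild) = 0.5154.
Starting from Mild, the probability is 0.5154.

0.5154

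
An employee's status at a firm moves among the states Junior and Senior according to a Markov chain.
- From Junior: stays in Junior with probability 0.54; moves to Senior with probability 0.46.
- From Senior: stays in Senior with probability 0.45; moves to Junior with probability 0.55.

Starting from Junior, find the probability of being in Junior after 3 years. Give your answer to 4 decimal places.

Propagate the distribution vector 3 years from Junior.
After 0 years: (1.0000, 0.0000)
After 1 year: (0.5400, 0.4600)
After 2 years: (0.5446, 0.4554)
After 3 years: (0.5446, 0.4554)
P(in Junior after 3 years) = 0.5446

0.5446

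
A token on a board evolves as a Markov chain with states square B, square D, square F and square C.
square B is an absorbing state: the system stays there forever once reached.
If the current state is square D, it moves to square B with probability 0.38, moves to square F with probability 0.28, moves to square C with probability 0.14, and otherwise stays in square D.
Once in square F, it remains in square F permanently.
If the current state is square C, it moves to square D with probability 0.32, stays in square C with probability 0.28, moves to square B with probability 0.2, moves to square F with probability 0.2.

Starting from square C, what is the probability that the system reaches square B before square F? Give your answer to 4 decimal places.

Let h(s) be the probability of absorption at square B starting from transient state s. Then h(square B) = 1 and h(square F) = 0. By first-step analysis:
h(square D) = 0.38·1 + 0.2·h(square D) + 0.28·0 + 0.14·h(square C)
h(square C) = 0.2·1 + 0.32·h(square D) + 0.2·0 + 0.28·h(square C)
Solving: h(square D) = 0.5678, h(square C) = 0.5301.
Starting from square C, the probability is 0.5301.

0.5301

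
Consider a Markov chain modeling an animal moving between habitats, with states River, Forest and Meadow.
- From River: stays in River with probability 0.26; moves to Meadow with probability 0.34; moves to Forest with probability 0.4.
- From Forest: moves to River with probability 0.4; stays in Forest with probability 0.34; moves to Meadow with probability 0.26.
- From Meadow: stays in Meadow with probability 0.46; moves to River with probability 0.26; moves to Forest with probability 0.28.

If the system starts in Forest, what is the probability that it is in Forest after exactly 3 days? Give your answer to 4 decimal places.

Propagate the distribution vector 3 days from Forest.
After 0 days: (0.0000, 1.0000, 0.0000)
After 1 day: (0.4000, 0.3400, 0.2600)
After 2 days: (0.3076, 0.3484, 0.3440)
After 3 days: (0.3088, 0.3378, 0.3534)
P(in Forest after 3 days) = 0.3378

0.3378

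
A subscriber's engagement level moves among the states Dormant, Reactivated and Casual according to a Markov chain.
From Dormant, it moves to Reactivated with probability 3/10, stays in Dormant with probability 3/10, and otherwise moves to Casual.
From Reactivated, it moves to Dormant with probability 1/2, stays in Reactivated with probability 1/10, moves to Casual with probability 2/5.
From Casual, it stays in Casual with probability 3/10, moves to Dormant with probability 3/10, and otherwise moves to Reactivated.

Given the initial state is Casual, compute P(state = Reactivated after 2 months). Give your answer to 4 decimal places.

0.2500

Sum over the intermediate state after 1 month:
P = P(Casual→Dormant)·P(Dormant→Reactivated) + P(Casual→Reactivated)·P(Reactivated→Reactivated) + P(Casual→Casual)·P(Casual→Reactivated)
  = 0.3×0.3 + 0.4×0.1 + 0.3×0.4
  = 0.0900 + 0.0400 + 0.1200 = 0.2500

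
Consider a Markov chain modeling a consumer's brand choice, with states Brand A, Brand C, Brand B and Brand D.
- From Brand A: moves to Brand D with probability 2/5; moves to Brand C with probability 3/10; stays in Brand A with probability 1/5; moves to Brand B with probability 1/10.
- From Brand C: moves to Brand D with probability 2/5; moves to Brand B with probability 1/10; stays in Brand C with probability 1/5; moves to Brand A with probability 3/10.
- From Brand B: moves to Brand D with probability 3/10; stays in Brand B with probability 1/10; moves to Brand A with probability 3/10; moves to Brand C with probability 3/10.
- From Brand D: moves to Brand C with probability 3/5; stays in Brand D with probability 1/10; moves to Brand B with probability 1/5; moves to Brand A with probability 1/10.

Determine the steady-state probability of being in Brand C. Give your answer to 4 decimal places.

0.3539

Let the stationary distribution be π with π = πP and π_1 + π_2 + π_3 + π_4 = 1.
π_1 = 0.2·π_1 + 0.3·π_2 + 0.3·π_3 + 0.1·π_4
π_2 = 0.3·π_1 + 0.2·π_2 + 0.3·π_3 + 0.6·π_4
π_3 = 0.1·π_1 + 0.1·π_2 + 0.1·π_3 + 0.2·π_4
Solving with the normalization constraint gives π = (0.2186, 0.3539, 0.1298, 0.2977).
So the stationary probability of Brand C is 0.3539.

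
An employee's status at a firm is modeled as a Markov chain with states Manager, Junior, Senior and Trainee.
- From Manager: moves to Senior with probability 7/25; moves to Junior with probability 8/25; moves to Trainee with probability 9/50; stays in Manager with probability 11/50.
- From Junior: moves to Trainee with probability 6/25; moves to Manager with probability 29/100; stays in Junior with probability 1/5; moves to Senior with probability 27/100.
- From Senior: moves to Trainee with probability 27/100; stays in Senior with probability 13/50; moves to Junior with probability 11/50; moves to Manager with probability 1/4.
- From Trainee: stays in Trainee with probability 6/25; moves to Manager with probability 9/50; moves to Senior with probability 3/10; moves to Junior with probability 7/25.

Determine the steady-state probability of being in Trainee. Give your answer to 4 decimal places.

0.2341

Let the stationary distribution be π with π = πP and π_1 + π_2 + π_3 + π_4 = 1.
π_1 = 0.22·π_1 + 0.29·π_2 + 0.25·π_3 + 0.18·π_4
π_2 = 0.32·π_1 + 0.2·π_2 + 0.22·π_3 + 0.28·π_4
π_3 = 0.28·π_1 + 0.27·π_2 + 0.26·π_3 + 0.3·π_4
Solving with the normalization constraint gives π = (0.2366, 0.2527, 0.2766, 0.2341).
So the stationary probability of Trainee is 0.2341.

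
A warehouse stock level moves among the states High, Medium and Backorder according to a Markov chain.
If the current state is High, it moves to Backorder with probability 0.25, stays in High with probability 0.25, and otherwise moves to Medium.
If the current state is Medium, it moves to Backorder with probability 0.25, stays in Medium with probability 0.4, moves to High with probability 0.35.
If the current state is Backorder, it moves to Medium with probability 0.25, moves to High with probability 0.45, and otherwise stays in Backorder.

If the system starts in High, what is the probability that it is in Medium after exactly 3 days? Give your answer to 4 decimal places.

Propagate the distribution vector 3 days from High.
After 0 days: (1.0000, 0.0000, 0.0000)
After 1 day: (0.2500, 0.5000, 0.2500)
After 2 days: (0.3500, 0.3875, 0.2625)
After 3 days: (0.3413, 0.3956, 0.2631)
P(in Medium after 3 days) = 0.3956

0.3956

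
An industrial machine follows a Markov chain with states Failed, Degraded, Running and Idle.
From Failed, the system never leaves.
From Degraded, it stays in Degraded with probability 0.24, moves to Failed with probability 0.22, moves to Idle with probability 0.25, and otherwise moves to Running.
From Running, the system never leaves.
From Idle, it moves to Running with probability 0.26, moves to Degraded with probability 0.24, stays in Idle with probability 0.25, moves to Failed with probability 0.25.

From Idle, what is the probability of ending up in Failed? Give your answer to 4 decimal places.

0.4761

Let h(s) be the probability of absorption at Failed starting from transient state s. Then h(Failed) = 1 and h(Running) = 0. By first-step analysis:
h(Degraded) = 0.22·1 + 0.24·h(Degraded) + 0.29·0 + 0.25·h(Idle)
h(Idle) = 0.25·1 + 0.24·h(Degraded) + 0.26·0 + 0.25·h(Idle)
Solving: h(Degraded) = 0.4461, h(Idle) = 0.4761.
Starting from Idle, the probability is 0.4761.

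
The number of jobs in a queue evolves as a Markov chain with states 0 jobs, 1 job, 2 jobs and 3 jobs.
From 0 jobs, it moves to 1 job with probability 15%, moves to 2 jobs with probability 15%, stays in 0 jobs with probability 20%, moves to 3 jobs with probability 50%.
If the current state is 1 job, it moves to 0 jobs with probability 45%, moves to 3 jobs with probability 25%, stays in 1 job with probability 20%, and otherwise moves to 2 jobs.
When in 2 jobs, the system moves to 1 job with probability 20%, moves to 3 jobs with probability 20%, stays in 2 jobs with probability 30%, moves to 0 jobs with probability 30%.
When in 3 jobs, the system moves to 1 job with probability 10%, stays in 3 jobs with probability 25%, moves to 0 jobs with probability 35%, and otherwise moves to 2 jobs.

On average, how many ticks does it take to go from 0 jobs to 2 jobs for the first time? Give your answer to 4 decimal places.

5.0267

Let t(s) be the expected number of ticks to first reach 2 jobs from state s, with t(2 jobs) = 0. Conditioning on the first tick:
t(0 jobs) = 1 + 0.2·t(0 jobs) + 0.15·t(1 job) + 0.5·t(3 jobs)
t(1 job) = 1 + 0.45·t(0 jobs) + 0.2·t(1 job) + 0.25·t(3 jobs)
t(3 jobs) = 1 + 0.35·t(0 jobs) + 0.1·t(1 job) + 0.25·t(3 jobs)
Solving: t(0 jobs) = 5.0267, t(1 job) = 5.4545, t(3 jobs) = 4.4064.
Expected ticks from 0 jobs to 2 jobs: 5.0267.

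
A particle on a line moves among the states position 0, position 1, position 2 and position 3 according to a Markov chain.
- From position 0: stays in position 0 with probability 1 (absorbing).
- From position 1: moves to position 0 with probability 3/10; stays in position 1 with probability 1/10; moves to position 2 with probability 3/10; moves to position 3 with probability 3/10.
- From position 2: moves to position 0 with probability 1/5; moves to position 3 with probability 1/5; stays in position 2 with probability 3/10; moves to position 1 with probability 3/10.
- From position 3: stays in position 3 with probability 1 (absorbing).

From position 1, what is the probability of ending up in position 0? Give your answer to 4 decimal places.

0.5000

Let h(s) be the probability of absorption at position 0 starting from transient state s. Then h(position 0) = 1 and h(position 3) = 0. By first-step analysis:
h(position 1) = 0.3·1 + 0.1·h(position 1) + 0.3·h(position 2) + 0.3·0
h(position 2) = 0.2·1 + 0.3·h(position 1) + 0.3·h(position 2) + 0.2·0
Solving: h(position 1) = 0.5000, h(position 2) = 0.5000.
Starting from position 1, the probability is 0.5000.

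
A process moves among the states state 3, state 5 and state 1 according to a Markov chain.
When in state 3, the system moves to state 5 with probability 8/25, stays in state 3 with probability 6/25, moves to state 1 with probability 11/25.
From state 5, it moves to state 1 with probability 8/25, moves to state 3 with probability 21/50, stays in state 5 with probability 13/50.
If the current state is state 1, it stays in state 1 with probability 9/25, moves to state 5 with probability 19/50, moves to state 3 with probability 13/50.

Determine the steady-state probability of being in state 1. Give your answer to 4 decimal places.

0.3715

Let the stationary distribution be π with π = πP and π_1 + π_2 + π_3 = 1.
π_1 = 0.24·π_1 + 0.42·π_2 + 0.26·π_3
π_2 = 0.32·π_1 + 0.26·π_2 + 0.38·π_3
Solving with the normalization constraint gives π = (0.3056, 0.3229, 0.3715).
So the stationary probability of state 1 is 0.3715.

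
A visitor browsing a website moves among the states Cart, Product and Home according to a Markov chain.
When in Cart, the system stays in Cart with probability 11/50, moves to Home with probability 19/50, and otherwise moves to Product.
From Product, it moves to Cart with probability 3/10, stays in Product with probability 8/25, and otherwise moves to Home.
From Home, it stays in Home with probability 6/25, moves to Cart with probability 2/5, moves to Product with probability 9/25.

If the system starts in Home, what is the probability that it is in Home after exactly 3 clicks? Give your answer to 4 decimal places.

Propagate the distribution vector 3 clicks from Home.
After 0 clicks: (0.0000, 0.0000, 1.0000)
After 1 click: (0.4000, 0.3600, 0.2400)
After 2 clicks: (0.2920, 0.3616, 0.3464)
After 3 clicks: (0.3113, 0.3572, 0.3315)
P(in Home after 3 clicks) = 0.3315

0.3315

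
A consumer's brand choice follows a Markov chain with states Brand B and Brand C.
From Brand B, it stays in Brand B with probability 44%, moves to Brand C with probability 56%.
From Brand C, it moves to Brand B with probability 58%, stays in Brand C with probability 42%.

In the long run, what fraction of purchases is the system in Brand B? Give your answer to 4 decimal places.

0.5088

Let the stationary distribution be π with π = πP and π_1 + π_2 = 1.
π_1 = 0.44·π_1 + 0.58·π_2
Solving with the normalization constraint gives π = (0.5088, 0.4912).
So the stationary probability of Brand B is 0.5088.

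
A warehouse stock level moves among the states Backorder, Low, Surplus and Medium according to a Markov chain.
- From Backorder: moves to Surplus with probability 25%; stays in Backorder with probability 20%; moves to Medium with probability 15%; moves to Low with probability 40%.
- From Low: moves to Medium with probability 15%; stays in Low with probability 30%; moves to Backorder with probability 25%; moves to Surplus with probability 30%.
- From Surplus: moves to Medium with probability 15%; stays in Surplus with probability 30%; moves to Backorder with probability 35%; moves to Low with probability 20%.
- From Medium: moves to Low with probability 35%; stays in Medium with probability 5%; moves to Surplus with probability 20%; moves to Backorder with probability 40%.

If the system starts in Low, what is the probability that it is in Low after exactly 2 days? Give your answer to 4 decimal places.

Propagate the distribution vector 2 days from Low.
After 0 days: (0.0000, 1.0000, 0.0000, 0.0000)
After 1 day: (0.2500, 0.3000, 0.3000, 0.1500)
After 2 days: (0.2900, 0.3025, 0.2725, 0.1350)
P(in Low after 2 days) = 0.3025

0.3025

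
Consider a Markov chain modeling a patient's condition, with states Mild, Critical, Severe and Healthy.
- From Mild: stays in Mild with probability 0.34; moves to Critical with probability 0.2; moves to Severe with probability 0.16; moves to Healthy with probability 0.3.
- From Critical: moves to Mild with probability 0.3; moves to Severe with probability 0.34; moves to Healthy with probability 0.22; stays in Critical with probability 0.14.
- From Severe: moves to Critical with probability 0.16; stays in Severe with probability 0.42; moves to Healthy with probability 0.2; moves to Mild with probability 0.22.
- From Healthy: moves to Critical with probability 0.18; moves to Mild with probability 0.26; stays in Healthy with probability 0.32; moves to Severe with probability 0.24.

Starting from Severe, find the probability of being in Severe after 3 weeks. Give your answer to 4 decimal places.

Propagate the distribution vector 3 weeks from Severe.
After 0 weeks: (0.0000, 0.0000, 1.0000, 0.0000)
After 1 week: (0.2200, 0.1600, 0.4200, 0.2000)
After 2 weeks: (0.2672, 0.1696, 0.3140, 0.2492)
After 3 weeks: (0.2756, 0.1723, 0.2921, 0.2600)
P(in Severe after 3 weeks) = 0.2921

0.2921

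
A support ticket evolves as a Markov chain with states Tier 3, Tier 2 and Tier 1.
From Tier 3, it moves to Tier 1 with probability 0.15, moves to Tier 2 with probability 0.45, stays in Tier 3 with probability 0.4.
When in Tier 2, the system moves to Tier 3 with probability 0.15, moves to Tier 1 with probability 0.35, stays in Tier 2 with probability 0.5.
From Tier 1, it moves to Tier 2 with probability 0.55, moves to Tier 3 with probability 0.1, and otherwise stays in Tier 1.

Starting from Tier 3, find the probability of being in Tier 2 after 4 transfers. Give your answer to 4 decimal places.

0.5052

Propagate the distribution vector 4 transfers from Tier 3.
After 0 transfers: (1.0000, 0.0000, 0.0000)
After 1 transfer: (0.4000, 0.4500, 0.1500)
After 2 transfers: (0.2425, 0.4875, 0.2700)
After 3 transfers: (0.1971, 0.5014, 0.3015)
After 4 transfers: (0.1842, 0.5052, 0.3106)
P(in Tier 2 after 4 transfers) = 0.5052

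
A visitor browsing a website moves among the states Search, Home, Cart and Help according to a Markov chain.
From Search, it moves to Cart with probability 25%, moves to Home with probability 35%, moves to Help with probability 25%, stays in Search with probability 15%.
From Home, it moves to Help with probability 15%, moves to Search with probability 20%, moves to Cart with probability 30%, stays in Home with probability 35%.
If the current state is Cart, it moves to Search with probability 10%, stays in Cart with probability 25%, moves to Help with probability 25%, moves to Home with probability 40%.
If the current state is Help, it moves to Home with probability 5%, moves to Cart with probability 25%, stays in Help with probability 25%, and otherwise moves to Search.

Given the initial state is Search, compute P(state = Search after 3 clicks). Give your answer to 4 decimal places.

0.2155

Propagate the distribution vector 3 clicks from Search.
After 0 clicks: (1.0000, 0.0000, 0.0000, 0.0000)
After 1 click: (0.1500, 0.3500, 0.2500, 0.2500)
After 2 clicks: (0.2300, 0.2875, 0.2675, 0.2150)
After 3 clicks: (0.2155, 0.2989, 0.2644, 0.2213)
P(in Search after 3 clicks) = 0.2155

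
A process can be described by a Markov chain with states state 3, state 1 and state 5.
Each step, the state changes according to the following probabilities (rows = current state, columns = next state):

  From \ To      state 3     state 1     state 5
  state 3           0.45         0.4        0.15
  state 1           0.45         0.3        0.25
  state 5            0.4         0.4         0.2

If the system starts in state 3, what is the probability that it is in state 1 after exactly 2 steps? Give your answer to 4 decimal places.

Sum over the intermediate state after 1 step:
P = P(state 3→state 3)·P(state 3→state 1) + P(state 3→state 1)·P(state 1→state 1) + P(state 3→state 5)·P(state 5→state 1)
  = 0.45×0.4 + 0.4×0.3 + 0.15×0.4
  = 0.1800 + 0.1200 + 0.0600 = 0.3600

0.3600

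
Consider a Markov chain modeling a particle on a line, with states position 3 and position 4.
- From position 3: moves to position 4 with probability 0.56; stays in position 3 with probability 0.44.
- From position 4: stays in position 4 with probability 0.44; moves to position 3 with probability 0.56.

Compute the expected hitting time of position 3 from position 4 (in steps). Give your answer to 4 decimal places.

Let t(s) be the expected number of steps to first reach position 3 from state s, with t(position 3) = 0. Conditioning on the first step:
t(position 4) = 1 + 0.44·t(position 4)
Solving: t(position 4) = 1.7857.
Expected steps from position 4 to position 3: 1.7857.

1.7857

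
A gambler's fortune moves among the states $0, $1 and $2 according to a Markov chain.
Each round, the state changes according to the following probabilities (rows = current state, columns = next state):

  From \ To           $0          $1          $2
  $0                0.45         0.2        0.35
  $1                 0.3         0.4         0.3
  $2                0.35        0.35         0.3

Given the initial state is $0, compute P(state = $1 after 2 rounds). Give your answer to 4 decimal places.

0.2925

Sum over the intermediate state after 1 round:
P = P($0→$0)·P($0→$1) + P($0→$1)·P($1→$1) + P($0→$2)·P($2→$1)
  = 0.45×0.2 + 0.2×0.4 + 0.35×0.35
  = 0.0900 + 0.0800 + 0.1225 = 0.2925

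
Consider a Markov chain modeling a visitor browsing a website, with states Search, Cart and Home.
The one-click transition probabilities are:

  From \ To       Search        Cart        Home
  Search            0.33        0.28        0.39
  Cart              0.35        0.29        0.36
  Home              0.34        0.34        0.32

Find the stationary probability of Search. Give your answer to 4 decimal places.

0.3396

Let the stationary distribution be π with π = πP and π_1 + π_2 + π_3 = 1.
π_1 = 0.33·π_1 + 0.35·π_2 + 0.34·π_3
π_2 = 0.28·π_1 + 0.29·π_2 + 0.34·π_3
Solving with the normalization constraint gives π = (0.3396, 0.3044, 0.3560).
So the stationary probability of Search is 0.3396.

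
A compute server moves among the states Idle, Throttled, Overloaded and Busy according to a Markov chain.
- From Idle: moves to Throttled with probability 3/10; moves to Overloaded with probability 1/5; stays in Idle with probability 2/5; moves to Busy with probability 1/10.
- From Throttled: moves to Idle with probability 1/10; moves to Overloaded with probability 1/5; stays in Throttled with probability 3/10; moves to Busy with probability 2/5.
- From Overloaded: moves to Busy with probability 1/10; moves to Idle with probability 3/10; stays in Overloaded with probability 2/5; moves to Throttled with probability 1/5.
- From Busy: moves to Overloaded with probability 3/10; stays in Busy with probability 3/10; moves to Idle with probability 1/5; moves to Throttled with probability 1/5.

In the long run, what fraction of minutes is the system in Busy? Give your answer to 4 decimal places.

Let the stationary distribution be π with π = πP and π_1 + π_2 + π_3 + π_4 = 1.
π_1 = 0.4·π_1 + 0.1·π_2 + 0.3·π_3 + 0.2·π_4
π_2 = 0.3·π_1 + 0.3·π_2 + 0.2·π_3 + 0.2·π_4
π_3 = 0.2·π_1 + 0.2·π_2 + 0.4·π_3 + 0.3·π_4
Solving with the normalization constraint gives π = (0.2534, 0.2504, 0.2774, 0.2189).
So the stationary probability of Busy is 0.2189.

0.2189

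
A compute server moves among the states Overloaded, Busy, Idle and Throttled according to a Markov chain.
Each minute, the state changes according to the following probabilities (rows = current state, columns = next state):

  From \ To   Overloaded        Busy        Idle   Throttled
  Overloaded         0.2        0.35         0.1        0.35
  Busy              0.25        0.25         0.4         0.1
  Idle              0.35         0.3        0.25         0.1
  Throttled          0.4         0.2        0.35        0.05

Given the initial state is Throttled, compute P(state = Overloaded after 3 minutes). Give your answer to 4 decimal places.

0.2885

Propagate the distribution vector 3 minutes from Throttled.
After 0 minutes: (0.0000, 0.0000, 0.0000, 1.0000)
After 1 minute: (0.4000, 0.2000, 0.3500, 0.0500)
After 2 minutes: (0.2725, 0.3050, 0.2250, 0.1975)
After 3 minutes: (0.2885, 0.2786, 0.2746, 0.1583)
P(in Overloaded after 3 minutes) = 0.2885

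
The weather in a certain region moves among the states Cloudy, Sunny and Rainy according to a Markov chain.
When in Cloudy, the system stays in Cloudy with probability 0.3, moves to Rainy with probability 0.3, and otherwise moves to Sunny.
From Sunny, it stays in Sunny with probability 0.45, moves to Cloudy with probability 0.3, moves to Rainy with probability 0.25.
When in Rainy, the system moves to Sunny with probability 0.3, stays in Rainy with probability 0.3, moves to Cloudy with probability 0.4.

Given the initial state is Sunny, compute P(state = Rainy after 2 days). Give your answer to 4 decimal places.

0.2775

Sum over the intermediate state after 1 day:
P = P(Sunny→Cloudy)·P(Cloudy→Rainy) + P(Sunny→Sunny)·P(Sunny→Rainy) + P(Sunny→Rainy)·P(Rainy→Rainy)
  = 0.3×0.3 + 0.45×0.25 + 0.25×0.3
  = 0.0900 + 0.1125 + 0.0750 = 0.2775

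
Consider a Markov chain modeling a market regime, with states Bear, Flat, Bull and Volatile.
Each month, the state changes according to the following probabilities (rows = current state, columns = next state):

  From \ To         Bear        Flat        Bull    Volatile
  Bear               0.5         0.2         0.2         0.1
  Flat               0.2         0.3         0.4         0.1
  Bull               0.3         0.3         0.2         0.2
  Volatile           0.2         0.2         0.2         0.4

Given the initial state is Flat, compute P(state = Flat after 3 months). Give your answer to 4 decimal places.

Propagate the distribution vector 3 months from Flat.
After 0 months: (0.0000, 1.0000, 0.0000, 0.0000)
After 1 month: (0.2000, 0.3000, 0.4000, 0.1000)
After 2 months: (0.3000, 0.2700, 0.2600, 0.1700)
After 3 months: (0.3160, 0.2530, 0.2540, 0.1770)
P(in Flat after 3 months) = 0.2530

0.2530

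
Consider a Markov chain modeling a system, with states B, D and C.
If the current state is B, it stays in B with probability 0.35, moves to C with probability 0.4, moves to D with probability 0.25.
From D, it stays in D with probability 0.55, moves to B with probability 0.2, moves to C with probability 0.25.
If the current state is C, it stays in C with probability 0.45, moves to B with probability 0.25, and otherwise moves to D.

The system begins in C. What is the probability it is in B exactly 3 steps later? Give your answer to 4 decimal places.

0.2579

Propagate the distribution vector 3 steps from C.
After 0 steps: (0.0000, 0.0000, 1.0000)
After 1 step: (0.2500, 0.3000, 0.4500)
After 2 steps: (0.2600, 0.3625, 0.3775)
After 3 steps: (0.2579, 0.3776, 0.3645)
P(in B after 3 steps) = 0.2579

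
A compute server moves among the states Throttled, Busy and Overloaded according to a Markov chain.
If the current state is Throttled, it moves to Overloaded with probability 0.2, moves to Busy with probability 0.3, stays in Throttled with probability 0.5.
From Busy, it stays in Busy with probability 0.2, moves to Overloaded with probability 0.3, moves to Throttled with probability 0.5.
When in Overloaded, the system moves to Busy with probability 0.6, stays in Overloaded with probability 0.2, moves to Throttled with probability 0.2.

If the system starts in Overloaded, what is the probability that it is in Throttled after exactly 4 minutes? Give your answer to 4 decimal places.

Propagate the distribution vector 4 minutes from Overloaded.
After 0 minutes: (0.0000, 0.0000, 1.0000)
After 1 minute: (0.2000, 0.6000, 0.2000)
After 2 minutes: (0.4400, 0.3000, 0.2600)
After 3 minutes: (0.4220, 0.3480, 0.2300)
After 4 minutes: (0.4310, 0.3342, 0.2348)
P(in Throttled after 4 minutes) = 0.4310

0.4310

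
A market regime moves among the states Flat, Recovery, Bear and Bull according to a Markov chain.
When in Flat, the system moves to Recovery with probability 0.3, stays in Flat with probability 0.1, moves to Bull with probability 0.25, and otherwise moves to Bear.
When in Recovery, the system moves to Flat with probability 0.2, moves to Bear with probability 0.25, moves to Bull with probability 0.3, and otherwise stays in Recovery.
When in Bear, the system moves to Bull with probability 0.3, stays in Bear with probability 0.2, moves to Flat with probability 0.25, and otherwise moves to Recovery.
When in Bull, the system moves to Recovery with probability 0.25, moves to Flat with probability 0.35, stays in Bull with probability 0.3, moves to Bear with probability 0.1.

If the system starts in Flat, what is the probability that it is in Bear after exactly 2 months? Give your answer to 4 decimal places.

0.2050

Propagate the distribution vector 2 months from Flat.
After 0 months: (1.0000, 0.0000, 0.0000, 0.0000)
After 1 month: (0.1000, 0.3000, 0.3500, 0.2500)
After 2 months: (0.2450, 0.2550, 0.2050, 0.2950)
P(in Bear after 2 months) = 0.2050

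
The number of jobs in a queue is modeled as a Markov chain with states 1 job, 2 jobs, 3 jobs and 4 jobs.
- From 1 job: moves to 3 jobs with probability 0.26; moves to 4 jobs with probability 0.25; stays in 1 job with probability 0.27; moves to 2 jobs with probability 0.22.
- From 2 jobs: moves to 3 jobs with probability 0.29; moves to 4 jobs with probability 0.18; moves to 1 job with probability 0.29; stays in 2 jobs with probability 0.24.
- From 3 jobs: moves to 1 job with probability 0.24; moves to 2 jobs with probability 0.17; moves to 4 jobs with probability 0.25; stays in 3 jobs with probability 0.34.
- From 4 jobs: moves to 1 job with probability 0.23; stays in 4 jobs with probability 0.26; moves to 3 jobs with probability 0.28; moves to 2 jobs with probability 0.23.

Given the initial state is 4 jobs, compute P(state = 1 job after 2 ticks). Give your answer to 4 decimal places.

0.2558

Propagate the distribution vector 2 ticks from 4 jobs.
After 0 ticks: (0.0000, 0.0000, 0.0000, 1.0000)
After 1 tick: (0.2300, 0.2300, 0.2800, 0.2600)
After 2 ticks: (0.2558, 0.2132, 0.2945, 0.2365)
P(in 1 job after 2 ticks) = 0.2558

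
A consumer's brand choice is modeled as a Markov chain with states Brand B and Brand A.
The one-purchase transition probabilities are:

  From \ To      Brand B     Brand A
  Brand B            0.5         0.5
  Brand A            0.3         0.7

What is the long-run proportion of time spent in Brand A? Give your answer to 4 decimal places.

Let the stationary distribution be π with π = πP and π_1 + π_2 = 1.
π_1 = 0.5·π_1 + 0.3·π_2
Solving with the normalization constraint gives π = (0.3750, 0.6250).
So the stationary probability of Brand A is 0.6250.

0.6250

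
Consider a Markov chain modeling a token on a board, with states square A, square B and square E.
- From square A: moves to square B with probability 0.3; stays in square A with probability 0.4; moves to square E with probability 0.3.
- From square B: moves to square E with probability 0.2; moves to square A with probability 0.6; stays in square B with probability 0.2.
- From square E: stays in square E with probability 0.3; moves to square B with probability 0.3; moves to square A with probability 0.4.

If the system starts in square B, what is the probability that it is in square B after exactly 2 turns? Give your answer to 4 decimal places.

0.2800

Sum over the intermediate state after 1 turn:
P = P(square B→square A)·P(square A→square B) + P(square B→square B)·P(square B→square B) + P(square B→square E)·P(square E→square B)
  = 0.6×0.3 + 0.2×0.2 + 0.2×0.3
  = 0.1800 + 0.0400 + 0.0600 = 0.2800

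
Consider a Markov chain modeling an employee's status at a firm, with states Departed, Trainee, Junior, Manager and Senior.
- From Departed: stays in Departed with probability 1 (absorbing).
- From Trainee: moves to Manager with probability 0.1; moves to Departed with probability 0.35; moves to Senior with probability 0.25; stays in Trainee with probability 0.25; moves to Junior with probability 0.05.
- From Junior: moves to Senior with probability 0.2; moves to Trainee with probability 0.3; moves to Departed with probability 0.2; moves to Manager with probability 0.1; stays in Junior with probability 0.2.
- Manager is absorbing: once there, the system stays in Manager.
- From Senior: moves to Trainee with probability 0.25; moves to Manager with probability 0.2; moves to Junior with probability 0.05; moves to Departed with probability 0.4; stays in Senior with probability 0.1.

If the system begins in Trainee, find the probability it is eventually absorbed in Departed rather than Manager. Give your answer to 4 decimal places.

Let h(s) be the probability of absorption at Departed starting from transient state s. Then h(Departed) = 1 and h(Manager) = 0. By first-step analysis:
h(Trainee) = 0.35·1 + 0.25·h(Trainee) + 0.05·h(Junior) + 0.1·0 + 0.25·h(Senior)
h(Junior) = 0.2·1 + 0.3·h(Trainee) + 0.2·h(Junior) + 0.1·0 + 0.2·h(Senior)
h(Senior) = 0.4·1 + 0.25·h(Trainee) + 0.05·h(Junior) + 0.2·0 + 0.1·h(Senior)
Solving: h(Trainee) = 0.7434, h(Junior) = 0.7012, h(Senior) = 0.6899.
Starting from Trainee, the probability is 0.7434.

0.7434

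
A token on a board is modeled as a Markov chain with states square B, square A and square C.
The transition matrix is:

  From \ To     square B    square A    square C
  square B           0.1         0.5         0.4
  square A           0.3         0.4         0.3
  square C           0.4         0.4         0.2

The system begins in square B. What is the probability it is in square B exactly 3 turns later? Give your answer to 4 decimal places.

0.2630

Propagate the distribution vector 3 turns from square B.
After 0 turns: (1.0000, 0.0000, 0.0000)
After 1 turn: (0.1000, 0.5000, 0.4000)
After 2 turns: (0.3200, 0.4100, 0.2700)
After 3 turns: (0.2630, 0.4320, 0.3050)
P(in square B after 3 turns) = 0.2630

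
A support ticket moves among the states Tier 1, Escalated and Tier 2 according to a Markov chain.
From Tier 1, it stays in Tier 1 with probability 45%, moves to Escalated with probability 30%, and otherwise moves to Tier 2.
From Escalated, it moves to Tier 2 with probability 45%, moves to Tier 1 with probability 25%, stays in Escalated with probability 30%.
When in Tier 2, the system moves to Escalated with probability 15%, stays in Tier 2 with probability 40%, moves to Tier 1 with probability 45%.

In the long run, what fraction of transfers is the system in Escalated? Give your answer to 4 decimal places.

Let the stationary distribution be π with π = πP and π_1 + π_2 + π_3 = 1.
π_1 = 0.45·π_1 + 0.25·π_2 + 0.45·π_3
π_2 = 0.3·π_1 + 0.3·π_2 + 0.15·π_3
Solving with the normalization constraint gives π = (0.4006, 0.2472, 0.3523).
So the stationary probability of Escalated is 0.2472.

0.2472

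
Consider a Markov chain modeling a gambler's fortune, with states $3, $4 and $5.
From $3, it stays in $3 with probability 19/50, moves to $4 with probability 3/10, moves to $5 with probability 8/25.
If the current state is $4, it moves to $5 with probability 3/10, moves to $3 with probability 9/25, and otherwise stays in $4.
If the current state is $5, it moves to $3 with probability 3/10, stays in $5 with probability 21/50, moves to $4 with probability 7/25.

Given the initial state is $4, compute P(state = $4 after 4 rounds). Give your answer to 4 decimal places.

Propagate the distribution vector 4 rounds from $4.
After 0 rounds: (0.0000, 1.0000, 0.0000)
After 1 round: (0.3600, 0.3400, 0.3000)
After 2 rounds: (0.3492, 0.3076, 0.3432)
After 3 rounds: (0.3464, 0.3054, 0.3482)
After 4 rounds: (0.3460, 0.3053, 0.3487)
P(in $4 after 4 rounds) = 0.3053

0.3053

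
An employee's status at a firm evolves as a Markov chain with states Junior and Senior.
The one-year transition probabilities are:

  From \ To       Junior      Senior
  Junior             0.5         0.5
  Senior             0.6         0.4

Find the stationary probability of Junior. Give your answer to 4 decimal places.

0.5455

Let the stationary distribution be π with π = πP and π_1 + π_2 = 1.
π_1 = 0.5·π_1 + 0.6·π_2
Solving with the normalization constraint gives π = (0.5455, 0.4545).
So the stationary probability of Junior is 0.5455.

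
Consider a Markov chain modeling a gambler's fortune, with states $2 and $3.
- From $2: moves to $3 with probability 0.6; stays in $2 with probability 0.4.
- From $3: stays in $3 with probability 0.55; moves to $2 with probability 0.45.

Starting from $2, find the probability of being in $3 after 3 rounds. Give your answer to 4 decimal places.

Propagate the distribution vector 3 rounds from $2.
After 0 rounds: (1.0000, 0.0000)
After 1 round: (0.4000, 0.6000)
After 2 rounds: (0.4300, 0.5700)
After 3 rounds: (0.4285, 0.5715)
P(in $3 after 3 rounds) = 0.5715

0.5715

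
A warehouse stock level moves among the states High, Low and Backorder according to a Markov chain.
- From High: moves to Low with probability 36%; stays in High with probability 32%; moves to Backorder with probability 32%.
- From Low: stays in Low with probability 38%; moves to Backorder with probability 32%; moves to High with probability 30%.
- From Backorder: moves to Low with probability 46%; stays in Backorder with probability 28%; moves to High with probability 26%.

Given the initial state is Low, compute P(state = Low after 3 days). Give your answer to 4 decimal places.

0.3987

Propagate the distribution vector 3 days from Low.
After 0 days: (0.0000, 1.0000, 0.0000)
After 1 day: (0.3000, 0.3800, 0.3200)
After 2 days: (0.2932, 0.3996, 0.3072)
After 3 days: (0.2936, 0.3987, 0.3077)
P(in Low after 3 days) = 0.3987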